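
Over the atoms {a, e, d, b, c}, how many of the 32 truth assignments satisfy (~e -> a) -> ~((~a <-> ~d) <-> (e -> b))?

20

Initial set: {T ((~e -> a) -> ~((~a <-> ~d) <-> (e -> b)))}.
T ((~e -> a) -> ~((~a <-> ~d) <-> (e -> b))): β-rule — branch into F (~e -> a)  //  T ~((~a <-> ~d) <-> (e -> b)).
  branch 1 (add F (~e -> a)):
    F (~e -> a): α-rule — add T ~e, F a.
    ○ open, literals {a=0, e=0}.
  branch 2 (add T ~((~a <-> ~d) <-> (e -> b))):
    T ~((~a <-> ~d) <-> (e -> b)): β-rule — branch into T (~a <-> ~d), F (e -> b)  //  F (~a <-> ~d), T (e -> b).
      branch 2.1 (add T (~a <-> ~d), F (e -> b)):
        F (e -> b): α-rule — add T e, F b.
        T (~a <-> ~d): β-rule — branch into T ~a, T ~d  //  F ~a, F ~d.
          branch 2.1.1 (add T ~a, T ~d):
            ○ open, literals {a=0, b=0, d=0, e=1}.
          branch 2.1.2 (add F ~a, F ~d):
            ○ open, literals {a=1, b=0, d=1, e=1}.
      branch 2.2 (add F (~a <-> ~d), T (e -> b)):
        F (~a <-> ~d): β-rule — branch into T ~a, F ~d  //  F ~a, T ~d.
          branch 2.2.1 (add T ~a, F ~d):
            T (e -> b): β-rule — branch into F e  //  T b.
              branch 2.2.1.1 (add F e):
                ○ open, literals {a=0, d=1, e=0}.
              branch 2.2.1.2 (add T b):
                ○ open, literals {a=0, b=1, d=1}.
          branch 2.2.2 (add F ~a, T ~d):
            T (e -> b): β-rule — branch into F e  //  T b.
              branch 2.2.2.1 (add F e):
                ○ open, literals {a=1, d=0, e=0}.
              branch 2.2.2.2 (add T b):
                ○ open, literals {a=1, b=1, d=0}.
0 branches closed, 7 open.
Each open branch fixes some atoms; the unmentioned ones are free. Counting distinct full assignments: branch {a=0, e=0} (d, b, c) contributes 8 new; branch {a=0, b=0, d=0, e=1} (c) contributes 2 new; branch {a=1, b=0, d=1, e=1} (c) contributes 2 new; branch {a=0, d=1, e=0} (b, c) contributes 0 new; branch {a=0, b=1, d=1} (e, c) contributes 2 new; branch {a=1, d=0, e=0} (b, c) contributes 4 new; branch {a=1, b=1, d=0} (e, c) contributes 2 new. Total: 20.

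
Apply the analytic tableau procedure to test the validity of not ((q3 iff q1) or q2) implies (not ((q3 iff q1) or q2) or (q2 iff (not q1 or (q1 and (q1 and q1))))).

Assume the negation and expand:
Initial set: {not (not ((q3 iff q1) or q2) implies (not ((q3 iff q1) or q2) or (q2 iff (not q1 or (q1 and (q1 and q1))))))}.
not (not ((q3 iff q1) or q2) implies (not ((q3 iff q1) or q2) or (q2 iff (not q1 or (q1 and (q1 and q1)))))): α-rule — add not ((q3 iff q1) or q2), not (not ((q3 iff q1) or q2) or (q2 iff (not q1 or (q1 and (q1 and q1))))).
not ((q3 iff q1) or q2): α-rule — add not (q3 iff q1), not q2.
not (not ((q3 iff q1) or q2) or (q2 iff (not q1 or (q1 and (q1 and q1))))): α-rule — add not not ((q3 iff q1) or q2), not (q2 iff (not q1 or (q1 and (q1 and q1)))).
not (q3 iff q1): β-rule — branch into q3, not q1  //  not q3, q1.
  branch 1 (add q3, not q1):
    not not ((q3 iff q1) or q2): β-rule — branch into (q3 iff q1)  //  q2.
      branch 1.1 (add (q3 iff q1)):
        not (q2 iff (not q1 or (q1 and (q1 and q1)))): β-rule — branch into q2, not (not q1 or (q1 and (q1 and q1)))  //  not q2, (not q1 or (q1 and (q1 and q1))).
          branch 1.1.1 (add q2, not (not q1 or (q1 and (q1 and q1)))):
            × closes — contains both q2 and not q2.
          branch 1.1.2 (add not q2, (not q1 or (q1 and (q1 and q1)))):
            (q3 iff q1): β-rule — branch into q3, q1  //  not q3, not q1.
              branch 1.1.2.1 (add q3, q1):
                × closes — contains both q1 and not q1.
              branch 1.1.2.2 (add not q3, not q1):
                × closes — contains both q3 and not q3.
      branch 1.2 (add q2):
        × closes — contains both q2 and not q2.
  branch 2 (add not q3, q1):
    not not ((q3 iff q1) or q2): β-rule — branch into (q3 iff q1)  //  q2.
      branch 2.1 (add (q3 iff q1)):
        not (q2 iff (not q1 or (q1 and (q1 and q1)))): β-rule — branch into q2, not (not q1 or (q1 and (q1 and q1)))  //  not q2, (not q1 or (q1 and (q1 and q1))).
          branch 2.1.1 (add q2, not (not q1 or (q1 and (q1 and q1)))):
            × closes — contains both q2 and not q2.
          branch 2.1.2 (add not q2, (not q1 or (q1 and (q1 and q1)))):
            (q3 iff q1): β-rule — branch into q3, q1  //  not q3, not q1.
              branch 2.1.2.1 (add q3, q1):
                × closes — contains both q3 and not q3.
              branch 2.1.2.2 (add not q3, not q1):
                × closes — contains both q1 and not q1.
      branch 2.2 (add q2):
        × closes — contains both q2 and not q2.
All 8 branches close.
Every branch closed, so the negation is unsatisfiable and the formula is valid.

Valid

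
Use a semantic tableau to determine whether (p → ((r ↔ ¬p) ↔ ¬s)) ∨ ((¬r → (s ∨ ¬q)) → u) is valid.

Not valid

Assume the negation and expand:
Initial set: {¬((p → ((r ↔ ¬p) ↔ ¬s)) ∨ ((¬r → (s ∨ ¬q)) → u))}.
¬((p → ((r ↔ ¬p) ↔ ¬s)) ∨ ((¬r → (s ∨ ¬q)) → u)): α-rule — add ¬(p → ((r ↔ ¬p) ↔ ¬s)), ¬((¬r → (s ∨ ¬q)) → u).
¬(p → ((r ↔ ¬p) ↔ ¬s)): α-rule — add p, ¬((r ↔ ¬p) ↔ ¬s).
¬((¬r → (s ∨ ¬q)) → u): α-rule — add (¬r → (s ∨ ¬q)), ¬u.
¬((r ↔ ¬p) ↔ ¬s): β-rule — branch into (r ↔ ¬p), ¬¬s  //  ¬(r ↔ ¬p), ¬s.
  branch 1 (add (r ↔ ¬p), ¬¬s):
    (¬r → (s ∨ ¬q)): β-rule — branch into ¬¬r  //  (s ∨ ¬q).
      branch 1.1 (add ¬¬r):
        (r ↔ ¬p): β-rule — branch into r, ¬p  //  ¬r, ¬¬p.
          branch 1.1.1 (add r, ¬p):
            × closes — contains both p and ¬p.
          branch 1.1.2 (add ¬r, ¬¬p):
            × closes — contains both r and ¬r.
      branch 1.2 (add (s ∨ ¬q)):
        (r ↔ ¬p): β-rule — branch into r, ¬p  //  ¬r, ¬¬p.
          branch 1.2.1 (add r, ¬p):
            × closes — contains both p and ¬p.
          branch 1.2.2 (add ¬r, ¬¬p):
            (s ∨ ¬q): β-rule — branch into s  //  ¬q.
              branch 1.2.2.1 (add s):
                ○ open, literals {p=T, r=F, s=T, u=F}.
              branch 1.2.2.2 (add ¬q):
                ○ open, literals {p=T, q=F, r=F, s=T, u=F}.
  branch 2 (add ¬(r ↔ ¬p), ¬s):
    (¬r → (s ∨ ¬q)): β-rule — branch into ¬¬r  //  (s ∨ ¬q).
      branch 2.1 (add ¬¬r):
        ¬(r ↔ ¬p): β-rule — branch into r, ¬¬p  //  ¬r, ¬p.
          branch 2.1.1 (add r, ¬¬p):
            ○ open, literals {p=T, r=T, s=F, u=F}.
          branch 2.1.2 (add ¬r, ¬p):
            × closes — contains both r and ¬r.
      branch 2.2 (add (s ∨ ¬q)):
        ¬(r ↔ ¬p): β-rule — branch into r, ¬¬p  //  ¬r, ¬p.
          branch 2.2.1 (add r, ¬¬p):
            (s ∨ ¬q): β-rule — branch into s  //  ¬q.
              branch 2.2.1.1 (add s):
                × closes — contains both s and ¬s.
              branch 2.2.1.2 (add ¬q):
                ○ open, literals {p=T, q=F, r=T, s=F, u=F}.
          branch 2.2.2 (add ¬r, ¬p):
            × closes — contains both p and ¬p.
6 branches closed, 4 open.
An open branch gives a countermodel: p=T, r=F, s=T, u=F (unmentioned atoms arbitrary); under it the original formula is false.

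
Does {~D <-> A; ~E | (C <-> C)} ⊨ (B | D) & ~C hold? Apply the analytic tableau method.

Initial set: {(~D <-> A); (~E | (C <-> C)); ~((B | D) & ~C)}.
(~D <-> A): β-rule — branch into ~D, A  //  ~~D, ~A.
  branch 1 (add ~D, A):
    (~E | (C <-> C)): β-rule — branch into ~E  //  (C <-> C).
      branch 1.1 (add ~E):
        ~((B | D) & ~C): β-rule — branch into ~(B | D)  //  ~~C.
          branch 1.1.1 (add ~(B | D)):
            ~(B | D): α-rule — add ~B, ~D.
            ○ open, literals {A=T, B=F, D=F, E=F}.
          branch 1.1.2 (add ~~C):
            ○ open, literals {A=T, C=T, D=F, E=F}.
      branch 1.2 (add (C <-> C)):
        ~((B | D) & ~C): β-rule — branch into ~(B | D)  //  ~~C.
          branch 1.2.1 (add ~(B | D)):
            ~(B | D): α-rule — add ~B, ~D.
            (C <-> C): β-rule — branch into C, C  //  ~C, ~C.
              branch 1.2.1.1 (add C, C):
                ○ open, literals {A=T, B=F, C=T, D=F}.
              branch 1.2.1.2 (add ~C, ~C):
                ○ open, literals {A=T, B=F, C=F, D=F}.
          branch 1.2.2 (add ~~C):
            (C <-> C): β-rule — branch into C, C  //  ~C, ~C.
              branch 1.2.2.1 (add C, C):
                ○ open, literals {A=T, C=T, D=F}.
              branch 1.2.2.2 (add ~C, ~C):
                × closes — contains both C and ~C.
  branch 2 (add ~~D, ~A):
    (~E | (C <-> C)): β-rule — branch into ~E  //  (C <-> C).
      branch 2.1 (add ~E):
        ~((B | D) & ~C): β-rule — branch into ~(B | D)  //  ~~C.
          branch 2.1.1 (add ~(B | D)):
            ~(B | D): α-rule — add ~B, ~D.
            × closes — contains both D and ~D.
          branch 2.1.2 (add ~~C):
            ○ open, literals {A=F, C=T, D=T, E=F}.
      branch 2.2 (add (C <-> C)):
        ~((B | D) & ~C): β-rule — branch into ~(B | D)  //  ~~C.
          branch 2.2.1 (add ~(B | D)):
            ~(B | D): α-rule — add ~B, ~D.
            × closes — contains both D and ~D.
          branch 2.2.2 (add ~~C):
            (C <-> C): β-rule — branch into C, C  //  ~C, ~C.
              branch 2.2.2.1 (add C, C):
                ○ open, literals {A=F, C=T, D=T}.
              branch 2.2.2.2 (add ~C, ~C):
                × closes — contains both C and ~C.
4 branches closed, 7 open.
An open branch gives a countermodel: A=T, B=F, D=F, E=F (unmentioned atoms arbitrary); the premises hold there but the conclusion fails.

No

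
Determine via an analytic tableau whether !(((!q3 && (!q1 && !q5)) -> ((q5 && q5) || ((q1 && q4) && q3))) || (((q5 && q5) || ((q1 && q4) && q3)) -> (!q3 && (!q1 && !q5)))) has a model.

Unsatisfiable

Initial set: {!(((!q3 && (!q1 && !q5)) -> ((q5 && q5) || ((q1 && q4) && q3))) || (((q5 && q5) || ((q1 && q4) && q3)) -> (!q3 && (!q1 && !q5))))}.
!(((!q3 && (!q1 && !q5)) -> ((q5 && q5) || ((q1 && q4) && q3))) || (((q5 && q5) || ((q1 && q4) && q3)) -> (!q3 && (!q1 && !q5)))): α-rule — add !((!q3 && (!q1 && !q5)) -> ((q5 && q5) || ((q1 && q4) && q3))), !(((q5 && q5) || ((q1 && q4) && q3)) -> (!q3 && (!q1 && !q5))).
!((!q3 && (!q1 && !q5)) -> ((q5 && q5) || ((q1 && q4) && q3))): α-rule — add (!q3 && (!q1 && !q5)), !((q5 && q5) || ((q1 && q4) && q3)).
!(((q5 && q5) || ((q1 && q4) && q3)) -> (!q3 && (!q1 && !q5))): α-rule — add ((q5 && q5) || ((q1 && q4) && q3)), !(!q3 && (!q1 && !q5)).
(!q3 && (!q1 && !q5)): α-rule — add !q3, (!q1 && !q5).
!((q5 && q5) || ((q1 && q4) && q3)): α-rule — add !(q5 && q5), !((q1 && q4) && q3).
(!q1 && !q5): α-rule — add !q1, !q5.
((q5 && q5) || ((q1 && q4) && q3)): β-rule — branch into (q5 && q5)  //  ((q1 && q4) && q3).
  branch 1 (add (q5 && q5)):
    (q5 && q5): α-rule — add q5, q5.
    × closes — contains both q5 and !q5.
  branch 2 (add ((q1 && q4) && q3)):
    ((q1 && q4) && q3): α-rule — add (q1 && q4), q3.
    × closes — contains both q3 and !q3.
All 2 branches close.
Every branch closed; the formula is unsatisfiable.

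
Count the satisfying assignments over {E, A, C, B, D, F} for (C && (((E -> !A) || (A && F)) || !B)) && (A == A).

Initial set: {((C && (((E -> !A) || (A && F)) || !B)) && (A == A))}.
((C && (((E -> !A) || (A && F)) || !B)) && (A == A)): α-rule — add (C && (((E -> !A) || (A && F)) || !B)), (A == A).
(C && (((E -> !A) || (A && F)) || !B)): α-rule — add C, (((E -> !A) || (A && F)) || !B).
(A == A): β-rule — branch into A, A  //  !A, !A.
  branch 1 (add A, A):
    (((E -> !A) || (A && F)) || !B): β-rule — branch into ((E -> !A) || (A && F))  //  !B.
      branch 1.1 (add ((E -> !A) || (A && F))):
        ((E -> !A) || (A && F)): β-rule — branch into (E -> !A)  //  (A && F).
          branch 1.1.1 (add (E -> !A)):
            (E -> !A): β-rule — branch into !E  //  !A.
              branch 1.1.1.1 (add !E):
                ○ open, literals {A=1, C=1, E=0}.
              branch 1.1.1.2 (add !A):
                × closes — contains both A and !A.
          branch 1.1.2 (add (A && F)):
            (A && F): α-rule — add A, F.
            ○ open, literals {A=1, C=1, F=1}.
      branch 1.2 (add !B):
        ○ open, literals {A=1, B=0, C=1}.
  branch 2 (add !A, !A):
    (((E -> !A) || (A && F)) || !B): β-rule — branch into ((E -> !A) || (A && F))  //  !B.
      branch 2.1 (add ((E -> !A) || (A && F))):
        ((E -> !A) || (A && F)): β-rule — branch into (E -> !A)  //  (A && F).
          branch 2.1.1 (add (E -> !A)):
            (E -> !A): β-rule — branch into !E  //  !A.
              branch 2.1.1.1 (add !E):
                ○ open, literals {A=0, C=1, E=0}.
              branch 2.1.1.2 (add !A):
                ○ open, literals {A=0, C=1}.
          branch 2.1.2 (add (A && F)):
            (A && F): α-rule — add A, F.
            × closes — contains both A and !A.
      branch 2.2 (add !B):
        ○ open, literals {A=0, B=0, C=1}.
2 branches closed, 6 open.
Each open branch fixes some atoms; the unmentioned ones are free. Counting distinct full assignments: branch {A=1, C=1, E=0} (B, D, F) contributes 8 new; branch {A=1, C=1, F=1} (E, B, D) contributes 4 new; branch {A=1, B=0, C=1} (E, D, F) contributes 2 new; branch {A=0, C=1, E=0} (B, D, F) contributes 8 new; branch {A=0, C=1} (E, B, D, F) contributes 8 new; branch {A=0, B=0, C=1} (E, D, F) contributes 0 new. Total: 30.

30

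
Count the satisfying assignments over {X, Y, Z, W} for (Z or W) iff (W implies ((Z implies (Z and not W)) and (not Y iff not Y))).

Initial set: {((Z or W) iff (W implies ((Z implies (Z and not W)) and (not Y iff not Y))))}.
((Z or W) iff (W implies ((Z implies (Z and not W)) and (not Y iff not Y)))): β-rule — branch into (Z or W), (W implies ((Z implies (Z and not W)) and (not Y iff not Y)))  //  not (Z or W), not (W implies ((Z implies (Z and not W)) and (not Y iff not Y))).
  branch 1 (add (Z or W), (W implies ((Z implies (Z and not W)) and (not Y iff not Y)))):
    (Z or W): β-rule — branch into Z  //  W.
      branch 1.1 (add Z):
        (W implies ((Z implies (Z and not W)) and (not Y iff not Y))): β-rule — branch into not W  //  ((Z implies (Z and not W)) and (not Y iff not Y)).
          branch 1.1.1 (add not W):
            ○ open, literals {W=0, Z=1}.
          branch 1.1.2 (add ((Z implies (Z and not W)) and (not Y iff not Y))):
            ((Z implies (Z and not W)) and (not Y iff not Y)): α-rule — add (Z implies (Z and not W)), (not Y iff not Y).
            (Z implies (Z and not W)): β-rule — branch into not Z  //  (Z and not W).
              branch 1.1.2.1 (add not Z):
                × closes — contains both Z and not Z.
              branch 1.1.2.2 (add (Z and not W)):
                (Z and not W): α-rule — add Z, not W.
                (not Y iff not Y): β-rule — branch into not Y, not Y  //  not not Y, not not Y.
                  branch 1.1.2.2.1 (add not Y, not Y):
                    ○ open, literals {W=0, Y=0, Z=1}.
                  branch 1.1.2.2.2 (add not not Y, not not Y):
                    ○ open, literals {W=0, Y=1, Z=1}.
      branch 1.2 (add W):
        (W implies ((Z implies (Z and not W)) and (not Y iff not Y))): β-rule — branch into not W  //  ((Z implies (Z and not W)) and (not Y iff not Y)).
          branch 1.2.1 (add not W):
            × closes — contains both W and not W.
          branch 1.2.2 (add ((Z implies (Z and not W)) and (not Y iff not Y))):
            ((Z implies (Z and not W)) and (not Y iff not Y)): α-rule — add (Z implies (Z and not W)), (not Y iff not Y).
            (Z implies (Z and not W)): β-rule — branch into not Z  //  (Z and not W).
              branch 1.2.2.1 (add not Z):
                (not Y iff not Y): β-rule — branch into not Y, not Y  //  not not Y, not not Y.
                  branch 1.2.2.1.1 (add not Y, not Y):
                    ○ open, literals {W=1, Y=0, Z=0}.
                  branch 1.2.2.1.2 (add not not Y, not not Y):
                    ○ open, literals {W=1, Y=1, Z=0}.
              branch 1.2.2.2 (add (Z and not W)):
                (Z and not W): α-rule — add Z, not W.
                × closes — contains both W and not W.
  branch 2 (add not (Z or W), not (W implies ((Z implies (Z and not W)) and (not Y iff not Y)))):
    not (Z or W): α-rule — add not Z, not W.
    not (W implies ((Z implies (Z and not W)) and (not Y iff not Y))): α-rule — add W, not ((Z implies (Z and not W)) and (not Y iff not Y)).
    × closes — contains both W and not W.
4 branches closed, 5 open.
Each open branch fixes some atoms; the unmentioned ones are free. Counting distinct full assignments: branch {W=0, Z=1} (X, Y) contributes 4 new; branch {W=0, Y=0, Z=1} (X) contributes 0 new; branch {W=0, Y=1, Z=1} (X) contributes 0 new; branch {W=1, Y=0, Z=0} (X) contributes 2 new; branch {W=1, Y=1, Z=0} (X) contributes 2 new. Total: 8.

8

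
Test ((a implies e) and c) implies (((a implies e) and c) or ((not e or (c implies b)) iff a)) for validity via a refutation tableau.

Assume the negation and expand:
Initial set: {F (((a implies e) and c) implies (((a implies e) and c) or ((not e or (c implies b)) iff a)))}.
F (((a implies e) and c) implies (((a implies e) and c) or ((not e or (c implies b)) iff a))): α-rule — add T ((a implies e) and c), F (((a implies e) and c) or ((not e or (c implies b)) iff a)).
T ((a implies e) and c): α-rule — add T (a implies e), T c.
F (((a implies e) and c) or ((not e or (c implies b)) iff a)): α-rule — add F ((a implies e) and c), F ((not e or (c implies b)) iff a).
T (a implies e): β-rule — branch into F a  //  T e.
  branch 1 (add F a):
    F ((a implies e) and c): β-rule — branch into F (a implies e)  //  F c.
      branch 1.1 (add F (a implies e)):
        F (a implies e): α-rule — add T a, F e.
        × closes — contains both a and not a.
      branch 1.2 (add F c):
        × closes — contains both c and not c.
  branch 2 (add T e):
    F ((a implies e) and c): β-rule — branch into F (a implies e)  //  F c.
      branch 2.1 (add F (a implies e)):
        F (a implies e): α-rule — add T a, F e.
        × closes — contains both e and not e.
      branch 2.2 (add F c):
        × closes — contains both c and not c.
All 4 branches close.
Every branch closed, so the negation is unsatisfiable and the formula is valid.

Valid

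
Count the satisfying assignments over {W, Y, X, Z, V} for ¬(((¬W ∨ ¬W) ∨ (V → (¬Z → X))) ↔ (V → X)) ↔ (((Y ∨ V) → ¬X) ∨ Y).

Initial set: {(¬(((¬W ∨ ¬W) ∨ (V → (¬Z → X))) ↔ (V → X)) ↔ (((Y ∨ V) → ¬X) ∨ Y))}.
(¬(((¬W ∨ ¬W) ∨ (V → (¬Z → X))) ↔ (V → X)) ↔ (((Y ∨ V) → ¬X) ∨ Y)): β-rule — branch into ¬(((¬W ∨ ¬W) ∨ (V → (¬Z → X))) ↔ (V → X)), (((Y ∨ V) → ¬X) ∨ Y)  //  ¬¬(((¬W ∨ ¬W) ∨ (V → (¬Z → X))) ↔ (V → X)), ¬(((Y ∨ V) → ¬X) ∨ Y).
  branch 1 (add ¬(((¬W ∨ ¬W) ∨ (V → (¬Z → X))) ↔ (V → X)), (((Y ∨ V) → ¬X) ∨ Y)):
    ¬(((¬W ∨ ¬W) ∨ (V → (¬Z → X))) ↔ (V → X)): β-rule — branch into ((¬W ∨ ¬W) ∨ (V → (¬Z → X))), ¬(V → X)  //  ¬((¬W ∨ ¬W) ∨ (V → (¬Z → X))), (V → X).
      branch 1.1 (add ((¬W ∨ ¬W) ∨ (V → (¬Z → X))), ¬(V → X)):
        ¬(V → X): α-rule — add V, ¬X.
        (((Y ∨ V) → ¬X) ∨ Y): β-rule — branch into ((Y ∨ V) → ¬X)  //  Y.
          branch 1.1.1 (add ((Y ∨ V) → ¬X)):
            ((¬W ∨ ¬W) ∨ (V → (¬Z → X))): β-rule — branch into (¬W ∨ ¬W)  //  (V → (¬Z → X)).
              branch 1.1.1.1 (add (¬W ∨ ¬W)):
                ((Y ∨ V) → ¬X): β-rule — branch into ¬(Y ∨ V)  //  ¬X.
                  branch 1.1.1.1.1 (add ¬(Y ∨ V)):
                    ¬(Y ∨ V): α-rule — add ¬Y, ¬V.
                    × closes — contains both V and ¬V.
                  branch 1.1.1.1.2 (add ¬X):
                    (¬W ∨ ¬W): β-rule — branch into ¬W  //  ¬W.
                      branch 1.1.1.1.2.1 (add ¬W):
                        ○ open, literals {V=1, W=0, X=0}.
                      branch 1.1.1.1.2.2 (add ¬W):
                        ○ open, literals {V=1, W=0, X=0}.
              branch 1.1.1.2 (add (V → (¬Z → X))):
                ((Y ∨ V) → ¬X): β-rule — branch into ¬(Y ∨ V)  //  ¬X.
                  branch 1.1.1.2.1 (add ¬(Y ∨ V)):
                    ¬(Y ∨ V): α-rule — add ¬Y, ¬V.
                    × closes — contains both V and ¬V.
                  branch 1.1.1.2.2 (add ¬X):
                    (V → (¬Z → X)): β-rule — branch into ¬V  //  (¬Z → X).
                      branch 1.1.1.2.2.1 (add ¬V):
                        × closes — contains both V and ¬V.
                      branch 1.1.1.2.2.2 (add (¬Z → X)):
                        (¬Z → X): β-rule — branch into ¬¬Z  //  X.
                          branch 1.1.1.2.2.2.1 (add ¬¬Z):
                            ○ open, literals {V=1, X=0, Z=1}.
                          branch 1.1.1.2.2.2.2 (add X):
                            × closes — contains both X and ¬X.
          branch 1.1.2 (add Y):
            ((¬W ∨ ¬W) ∨ (V → (¬Z → X))): β-rule — branch into (¬W ∨ ¬W)  //  (V → (¬Z → X)).
              branch 1.1.2.1 (add (¬W ∨ ¬W)):
                (¬W ∨ ¬W): β-rule — branch into ¬W  //  ¬W.
                  branch 1.1.2.1.1 (add ¬W):
                    ○ open, literals {V=1, W=0, X=0, Y=1}.
                  branch 1.1.2.1.2 (add ¬W):
                    ○ open, literals {V=1, W=0, X=0, Y=1}.
              branch 1.1.2.2 (add (V → (¬Z → X))):
                (V → (¬Z → X)): β-rule — branch into ¬V  //  (¬Z → X).
                  branch 1.1.2.2.1 (add ¬V):
                    × closes — contains both V and ¬V.
                  branch 1.1.2.2.2 (add (¬Z → X)):
                    (¬Z → X): β-rule — branch into ¬¬Z  //  X.
                      branch 1.1.2.2.2.1 (add ¬¬Z):
                        ○ open, literals {V=1, X=0, Y=1, Z=1}.
                      branch 1.1.2.2.2.2 (add X):
                        × closes — contains both X and ¬X.
      branch 1.2 (add ¬((¬W ∨ ¬W) ∨ (V → (¬Z → X))), (V → X)):
        ¬((¬W ∨ ¬W) ∨ (V → (¬Z → X))): α-rule — add ¬(¬W ∨ ¬W), ¬(V → (¬Z → X)).
        ¬(¬W ∨ ¬W): α-rule — add ¬¬W, ¬¬W.
        ¬(V → (¬Z → X)): α-rule — add V, ¬(¬Z → X).
        ¬(¬Z → X): α-rule — add ¬Z, ¬X.
        (((Y ∨ V) → ¬X) ∨ Y): β-rule — branch into ((Y ∨ V) → ¬X)  //  Y.
          branch 1.2.1 (add ((Y ∨ V) → ¬X)):
            (V → X): β-rule — branch into ¬V  //  X.
              branch 1.2.1.1 (add ¬V):
                × closes — contains both V and ¬V.
              branch 1.2.1.2 (add X):
                × closes — contains both X and ¬X.
          branch 1.2.2 (add Y):
            (V → X): β-rule — branch into ¬V  //  X.
              branch 1.2.2.1 (add ¬V):
                × closes — contains both V and ¬V.
              branch 1.2.2.2 (add X):
                × closes — contains both X and ¬X.
  branch 2 (add ¬¬(((¬W ∨ ¬W) ∨ (V → (¬Z → X))) ↔ (V → X)), ¬(((Y ∨ V) → ¬X) ∨ Y)):
    ¬(((Y ∨ V) → ¬X) ∨ Y): α-rule — add ¬((Y ∨ V) → ¬X), ¬Y.
    ¬((Y ∨ V) → ¬X): α-rule — add (Y ∨ V), ¬¬X.
    ¬¬(((¬W ∨ ¬W) ∨ (V → (¬Z → X))) ↔ (V → X)): β-rule — branch into ((¬W ∨ ¬W) ∨ (V → (¬Z → X))), (V → X)  //  ¬((¬W ∨ ¬W) ∨ (V → (¬Z → X))), ¬(V → X).
      branch 2.1 (add ((¬W ∨ ¬W) ∨ (V → (¬Z → X))), (V → X)):
        (Y ∨ V): β-rule — branch into Y  //  V.
          branch 2.1.1 (add Y):
            × closes — contains both Y and ¬Y.
          branch 2.1.2 (add V):
            ((¬W ∨ ¬W) ∨ (V → (¬Z → X))): β-rule — branch into (¬W ∨ ¬W)  //  (V → (¬Z → X)).
              branch 2.1.2.1 (add (¬W ∨ ¬W)):
                (V → X): β-rule — branch into ¬V  //  X.
                  branch 2.1.2.1.1 (add ¬V):
                    × closes — contains both V and ¬V.
                  branch 2.1.2.1.2 (add X):
                    (¬W ∨ ¬W): β-rule — branch into ¬W  //  ¬W.
                      branch 2.1.2.1.2.1 (add ¬W):
                        ○ open, literals {V=1, W=0, X=1, Y=0}.
                      branch 2.1.2.1.2.2 (add ¬W):
                        ○ open, literals {V=1, W=0, X=1, Y=0}.
              branch 2.1.2.2 (add (V → (¬Z → X))):
                (V → X): β-rule — branch into ¬V  //  X.
                  branch 2.1.2.2.1 (add ¬V):
                    × closes — contains both V and ¬V.
                  branch 2.1.2.2.2 (add X):
                    (V → (¬Z → X)): β-rule — branch into ¬V  //  (¬Z → X).
                      branch 2.1.2.2.2.1 (add ¬V):
                        × closes — contains both V and ¬V.
                      branch 2.1.2.2.2.2 (add (¬Z → X)):
                        (¬Z → X): β-rule — branch into ¬¬Z  //  X.
                          branch 2.1.2.2.2.2.1 (add ¬¬Z):
                            ○ open, literals {V=1, X=1, Y=0, Z=1}.
                          branch 2.1.2.2.2.2.2 (add X):
                            ○ open, literals {V=1, X=1, Y=0}.
      branch 2.2 (add ¬((¬W ∨ ¬W) ∨ (V → (¬Z → X))), ¬(V → X)):
        ¬((¬W ∨ ¬W) ∨ (V → (¬Z → X))): α-rule — add ¬(¬W ∨ ¬W), ¬(V → (¬Z → X)).
        ¬(V → X): α-rule — add V, ¬X.
        × closes — contains both X and ¬X.
15 branches closed, 10 open.
Each open branch fixes some atoms; the unmentioned ones are free. Counting distinct full assignments: branch {V=1, W=0, X=0} (Y, Z) contributes 4 new; branch {V=1, W=0, X=0} (Y, Z) contributes 0 new; branch {V=1, X=0, Z=1} (W, Y) contributes 2 new; branch {V=1, W=0, X=0, Y=1} (Z) contributes 0 new; branch {V=1, W=0, X=0, Y=1} (Z) contributes 0 new; branch {V=1, X=0, Y=1, Z=1} (W) contributes 0 new; branch {V=1, W=0, X=1, Y=0} (Z) contributes 2 new; branch {V=1, W=0, X=1, Y=0} (Z) contributes 0 new; branch {V=1, X=1, Y=0, Z=1} (W) contributes 1 new; branch {V=1, X=1, Y=0} (W, Z) contributes 1 new. Total: 10.

10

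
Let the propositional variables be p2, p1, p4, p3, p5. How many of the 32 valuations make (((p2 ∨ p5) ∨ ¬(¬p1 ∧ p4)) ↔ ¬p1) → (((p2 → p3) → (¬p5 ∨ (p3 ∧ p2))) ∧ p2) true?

Initial set: {((((p2 ∨ p5) ∨ ¬(¬p1 ∧ p4)) ↔ ¬p1) → (((p2 → p3) → (¬p5 ∨ (p3 ∧ p2))) ∧ p2))}.
((((p2 ∨ p5) ∨ ¬(¬p1 ∧ p4)) ↔ ¬p1) → (((p2 → p3) → (¬p5 ∨ (p3 ∧ p2))) ∧ p2)): β-rule — branch into ¬(((p2 ∨ p5) ∨ ¬(¬p1 ∧ p4)) ↔ ¬p1)  //  (((p2 → p3) → (¬p5 ∨ (p3 ∧ p2))) ∧ p2).
  branch 1 (add ¬(((p2 ∨ p5) ∨ ¬(¬p1 ∧ p4)) ↔ ¬p1)):
    ¬(((p2 ∨ p5) ∨ ¬(¬p1 ∧ p4)) ↔ ¬p1): β-rule — branch into ((p2 ∨ p5) ∨ ¬(¬p1 ∧ p4)), ¬¬p1  //  ¬((p2 ∨ p5) ∨ ¬(¬p1 ∧ p4)), ¬p1.
      branch 1.1 (add ((p2 ∨ p5) ∨ ¬(¬p1 ∧ p4)), ¬¬p1):
        ((p2 ∨ p5) ∨ ¬(¬p1 ∧ p4)): β-rule — branch into (p2 ∨ p5)  //  ¬(¬p1 ∧ p4).
          branch 1.1.1 (add (p2 ∨ p5)):
            (p2 ∨ p5): β-rule — branch into p2  //  p5.
              branch 1.1.1.1 (add p2):
                ○ open, literals {p1=T, p2=T}.
              branch 1.1.1.2 (add p5):
                ○ open, literals {p1=T, p5=T}.
          branch 1.1.2 (add ¬(¬p1 ∧ p4)):
            ¬(¬p1 ∧ p4): β-rule — branch into ¬¬p1  //  ¬p4.
              branch 1.1.2.1 (add ¬¬p1):
                ○ open, literals {p1=T}.
              branch 1.1.2.2 (add ¬p4):
                ○ open, literals {p1=T, p4=F}.
      branch 1.2 (add ¬((p2 ∨ p5) ∨ ¬(¬p1 ∧ p4)), ¬p1):
        ¬((p2 ∨ p5) ∨ ¬(¬p1 ∧ p4)): α-rule — add ¬(p2 ∨ p5), ¬¬(¬p1 ∧ p4).
        ¬(p2 ∨ p5): α-rule — add ¬p2, ¬p5.
        ¬¬(¬p1 ∧ p4): α-rule — add ¬p1, p4.
        ○ open, literals {p1=F, p2=F, p4=T, p5=F}.
  branch 2 (add (((p2 → p3) → (¬p5 ∨ (p3 ∧ p2))) ∧ p2)):
    (((p2 → p3) → (¬p5 ∨ (p3 ∧ p2))) ∧ p2): α-rule — add ((p2 → p3) → (¬p5 ∨ (p3 ∧ p2))), p2.
    ((p2 → p3) → (¬p5 ∨ (p3 ∧ p2))): β-rule — branch into ¬(p2 → p3)  //  (¬p5 ∨ (p3 ∧ p2)).
      branch 2.1 (add ¬(p2 → p3)):
        ¬(p2 → p3): α-rule — add p2, ¬p3.
        ○ open, literals {p2=T, p3=F}.
      branch 2.2 (add (¬p5 ∨ (p3 ∧ p2))):
        (¬p5 ∨ (p3 ∧ p2)): β-rule — branch into ¬p5  //  (p3 ∧ p2).
          branch 2.2.1 (add ¬p5):
            ○ open, literals {p2=T, p5=F}.
          branch 2.2.2 (add (p3 ∧ p2)):
            (p3 ∧ p2): α-rule — add p3, p2.
            ○ open, literals {p2=T, p3=T}.
0 branches closed, 8 open.
Each open branch fixes some atoms; the unmentioned ones are free. Counting distinct full assignments: branch {p1=T, p2=T} (p4, p3, p5) contributes 8 new; branch {p1=T, p5=T} (p2, p4, p3) contributes 4 new; branch {p1=T} (p2, p4, p3, p5) contributes 4 new; branch {p1=T, p4=F} (p2, p3, p5) contributes 0 new; branch {p1=F, p2=F, p4=T, p5=F} (p3) contributes 2 new; branch {p2=T, p3=F} (p1, p4, p5) contributes 4 new; branch {p2=T, p5=F} (p1, p4, p3) contributes 2 new; branch {p2=T, p3=T} (p1, p4, p5) contributes 2 new. Total: 26.

26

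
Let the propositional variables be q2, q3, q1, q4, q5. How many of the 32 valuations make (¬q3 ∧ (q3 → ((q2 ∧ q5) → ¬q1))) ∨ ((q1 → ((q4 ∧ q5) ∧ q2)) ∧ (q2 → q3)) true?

25

Initial set: {((¬q3 ∧ (q3 → ((q2 ∧ q5) → ¬q1))) ∨ ((q1 → ((q4 ∧ q5) ∧ q2)) ∧ (q2 → q3)))}.
((¬q3 ∧ (q3 → ((q2 ∧ q5) → ¬q1))) ∨ ((q1 → ((q4 ∧ q5) ∧ q2)) ∧ (q2 → q3))): β-rule — branch into (¬q3 ∧ (q3 → ((q2 ∧ q5) → ¬q1)))  //  ((q1 → ((q4 ∧ q5) ∧ q2)) ∧ (q2 → q3)).
  branch 1 (add (¬q3 ∧ (q3 → ((q2 ∧ q5) → ¬q1)))):
    (¬q3 ∧ (q3 → ((q2 ∧ q5) → ¬q1))): α-rule — add ¬q3, (q3 → ((q2 ∧ q5) → ¬q1)).
    (q3 → ((q2 ∧ q5) → ¬q1)): β-rule — branch into ¬q3  //  ((q2 ∧ q5) → ¬q1).
      branch 1.1 (add ¬q3):
        ○ open, literals {q3=false}.
      branch 1.2 (add ((q2 ∧ q5) → ¬q1)):
        ((q2 ∧ q5) → ¬q1): β-rule — branch into ¬(q2 ∧ q5)  //  ¬q1.
          branch 1.2.1 (add ¬(q2 ∧ q5)):
            ¬(q2 ∧ q5): β-rule — branch into ¬q2  //  ¬q5.
              branch 1.2.1.1 (add ¬q2):
                ○ open, literals {q2=false, q3=false}.
              branch 1.2.1.2 (add ¬q5):
                ○ open, literals {q3=false, q5=false}.
          branch 1.2.2 (add ¬q1):
            ○ open, literals {q1=false, q3=false}.
  branch 2 (add ((q1 → ((q4 ∧ q5) ∧ q2)) ∧ (q2 → q3))):
    ((q1 → ((q4 ∧ q5) ∧ q2)) ∧ (q2 → q3)): α-rule — add (q1 → ((q4 ∧ q5) ∧ q2)), (q2 → q3).
    (q1 → ((q4 ∧ q5) ∧ q2)): β-rule — branch into ¬q1  //  ((q4 ∧ q5) ∧ q2).
      branch 2.1 (add ¬q1):
        (q2 → q3): β-rule — branch into ¬q2  //  q3.
          branch 2.1.1 (add ¬q2):
            ○ open, literals {q1=false, q2=false}.
          branch 2.1.2 (add q3):
            ○ open, literals {q1=false, q3=true}.
      branch 2.2 (add ((q4 ∧ q5) ∧ q2)):
        ((q4 ∧ q5) ∧ q2): α-rule — add (q4 ∧ q5), q2.
        (q4 ∧ q5): α-rule — add q4, q5.
        (q2 → q3): β-rule — branch into ¬q2  //  q3.
          branch 2.2.1 (add ¬q2):
            × closes — contains both q2 and ¬q2.
          branch 2.2.2 (add q3):
            ○ open, literals {q2=true, q3=true, q4=true, q5=true}.
1 branch closed, 7 open.
Each open branch fixes some atoms; the unmentioned ones are free. Counting distinct full assignments: branch {q3=false} (q2, q1, q4, q5) contributes 16 new; branch {q2=false, q3=false} (q1, q4, q5) contributes 0 new; branch {q3=false, q5=false} (q2, q1, q4) contributes 0 new; branch {q1=false, q3=false} (q2, q4, q5) contributes 0 new; branch {q1=false, q2=false} (q3, q4, q5) contributes 4 new; branch {q1=false, q3=true} (q2, q4, q5) contributes 4 new; branch {q2=true, q3=true, q4=true, q5=true} (q1) contributes 1 new. Total: 25.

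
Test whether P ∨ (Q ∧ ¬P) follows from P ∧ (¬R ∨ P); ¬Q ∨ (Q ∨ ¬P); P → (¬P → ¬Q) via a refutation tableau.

Initial set: {(P ∧ (¬R ∨ P)); (¬Q ∨ (Q ∨ ¬P)); (P → (¬P → ¬Q)); ¬(P ∨ (Q ∧ ¬P))}.
(P ∧ (¬R ∨ P)): α-rule — add P, (¬R ∨ P).
¬(P ∨ (Q ∧ ¬P)): α-rule — add ¬P, ¬(Q ∧ ¬P).
× closes — contains both P and ¬P.
All 1 branch closes.
Every branch closed, so the premises entail the conclusion.

Yes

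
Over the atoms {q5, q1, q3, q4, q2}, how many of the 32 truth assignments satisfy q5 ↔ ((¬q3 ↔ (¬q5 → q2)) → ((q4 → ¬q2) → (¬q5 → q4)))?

Initial set: {(q5 ↔ ((¬q3 ↔ (¬q5 → q2)) → ((q4 → ¬q2) → (¬q5 → q4))))}.
(q5 ↔ ((¬q3 ↔ (¬q5 → q2)) → ((q4 → ¬q2) → (¬q5 → q4)))): β-rule — branch into q5, ((¬q3 ↔ (¬q5 → q2)) → ((q4 → ¬q2) → (¬q5 → q4)))  //  ¬q5, ¬((¬q3 ↔ (¬q5 → q2)) → ((q4 → ¬q2) → (¬q5 → q4))).
  branch 1 (add q5, ((¬q3 ↔ (¬q5 → q2)) → ((q4 → ¬q2) → (¬q5 → q4)))):
    ((¬q3 ↔ (¬q5 → q2)) → ((q4 → ¬q2) → (¬q5 → q4))): β-rule — branch into ¬(¬q3 ↔ (¬q5 → q2))  //  ((q4 → ¬q2) → (¬q5 → q4)).
      branch 1.1 (add ¬(¬q3 ↔ (¬q5 → q2))):
        ¬(¬q3 ↔ (¬q5 → q2)): β-rule — branch into ¬q3, ¬(¬q5 → q2)  //  ¬¬q3, (¬q5 → q2).
          branch 1.1.1 (add ¬q3, ¬(¬q5 → q2)):
            ¬(¬q5 → q2): α-rule — add ¬q5, ¬q2.
            × closes — contains both q5 and ¬q5.
          branch 1.1.2 (add ¬¬q3, (¬q5 → q2)):
            (¬q5 → q2): β-rule — branch into ¬¬q5  //  q2.
              branch 1.1.2.1 (add ¬¬q5):
                ○ open, literals {q3=true, q5=true}.
              branch 1.1.2.2 (add q2):
                ○ open, literals {q2=true, q3=true, q5=true}.
      branch 1.2 (add ((q4 → ¬q2) → (¬q5 → q4))):
        ((q4 → ¬q2) → (¬q5 → q4)): β-rule — branch into ¬(q4 → ¬q2)  //  (¬q5 → q4).
          branch 1.2.1 (add ¬(q4 → ¬q2)):
            ¬(q4 → ¬q2): α-rule — add q4, ¬¬q2.
            ○ open, literals {q2=true, q4=true, q5=true}.
          branch 1.2.2 (add (¬q5 → q4)):
            (¬q5 → q4): β-rule — branch into ¬¬q5  //  q4.
              branch 1.2.2.1 (add ¬¬q5):
                ○ open, literals {q5=true}.
              branch 1.2.2.2 (add q4):
                ○ open, literals {q4=true, q5=true}.
  branch 2 (add ¬q5, ¬((¬q3 ↔ (¬q5 → q2)) → ((q4 → ¬q2) → (¬q5 → q4)))):
    ¬((¬q3 ↔ (¬q5 → q2)) → ((q4 → ¬q2) → (¬q5 → q4))): α-rule — add (¬q3 ↔ (¬q5 → q2)), ¬((q4 → ¬q2) → (¬q5 → q4)).
    ¬((q4 → ¬q2) → (¬q5 → q4)): α-rule — add (q4 → ¬q2), ¬(¬q5 → q4).
    ¬(¬q5 → q4): α-rule — add ¬q5, ¬q4.
    (¬q3 ↔ (¬q5 → q2)): β-rule — branch into ¬q3, (¬q5 → q2)  //  ¬¬q3, ¬(¬q5 → q2).
      branch 2.1 (add ¬q3, (¬q5 → q2)):
        (q4 → ¬q2): β-rule — branch into ¬q4  //  ¬q2.
          branch 2.1.1 (add ¬q4):
            (¬q5 → q2): β-rule — branch into ¬¬q5  //  q2.
              branch 2.1.1.1 (add ¬¬q5):
                × closes — contains both q5 and ¬q5.
              branch 2.1.1.2 (add q2):
                ○ open, literals {q2=true, q3=false, q4=false, q5=false}.
          branch 2.1.2 (add ¬q2):
            (¬q5 → q2): β-rule — branch into ¬¬q5  //  q2.
              branch 2.1.2.1 (add ¬¬q5):
                × closes — contains both q5 and ¬q5.
              branch 2.1.2.2 (add q2):
                × closes — contains both q2 and ¬q2.
      branch 2.2 (add ¬¬q3, ¬(¬q5 → q2)):
        ¬(¬q5 → q2): α-rule — add ¬q5, ¬q2.
        (q4 → ¬q2): β-rule — branch into ¬q4  //  ¬q2.
          branch 2.2.1 (add ¬q4):
            ○ open, literals {q2=false, q3=true, q4=false, q5=false}.
          branch 2.2.2 (add ¬q2):
            ○ open, literals {q2=false, q3=true, q4=false, q5=false}.
4 branches closed, 8 open.
Each open branch fixes some atoms; the unmentioned ones are free. Counting distinct full assignments: branch {q3=true, q5=true} (q1, q4, q2) contributes 8 new; branch {q2=true, q3=true, q5=true} (q1, q4) contributes 0 new; branch {q2=true, q4=true, q5=true} (q1, q3) contributes 2 new; branch {q5=true} (q1, q3, q4, q2) contributes 6 new; branch {q4=true, q5=true} (q1, q3, q2) contributes 0 new; branch {q2=true, q3=false, q4=false, q5=false} (q1) contributes 2 new; branch {q2=false, q3=true, q4=false, q5=false} (q1) contributes 2 new; branch {q2=false, q3=true, q4=false, q5=false} (q1) contributes 0 new. Total: 20.

20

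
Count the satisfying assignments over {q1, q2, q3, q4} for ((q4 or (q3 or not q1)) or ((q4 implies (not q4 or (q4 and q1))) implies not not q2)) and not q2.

Initial set: {(((q4 or (q3 or not q1)) or ((q4 implies (not q4 or (q4 and q1))) implies not not q2)) and not q2)}.
(((q4 or (q3 or not q1)) or ((q4 implies (not q4 or (q4 and q1))) implies not not q2)) and not q2): α-rule — add ((q4 or (q3 or not q1)) or ((q4 implies (not q4 or (q4 and q1))) implies not not q2)), not q2.
((q4 or (q3 or not q1)) or ((q4 implies (not q4 or (q4 and q1))) implies not not q2)): β-rule — branch into (q4 or (q3 or not q1))  //  ((q4 implies (not q4 or (q4 and q1))) implies not not q2).
  branch 1 (add (q4 or (q3 or not q1))):
    (q4 or (q3 or not q1)): β-rule — branch into q4  //  (q3 or not q1).
      branch 1.1 (add q4):
        ○ open, literals {q2=F, q4=T}.
      branch 1.2 (add (q3 or not q1)):
        (q3 or not q1): β-rule — branch into q3  //  not q1.
          branch 1.2.1 (add q3):
            ○ open, literals {q2=F, q3=T}.
          branch 1.2.2 (add not q1):
            ○ open, literals {q1=F, q2=F}.
  branch 2 (add ((q4 implies (not q4 or (q4 and q1))) implies not not q2)):
    ((q4 implies (not q4 or (q4 and q1))) implies not not q2): β-rule — branch into not (q4 implies (not q4 or (q4 and q1)))  //  not not q2.
      branch 2.1 (add not (q4 implies (not q4 or (q4 and q1)))):
        not (q4 implies (not q4 or (q4 and q1))): α-rule — add q4, not (not q4 or (q4 and q1)).
        not (not q4 or (q4 and q1)): α-rule — add not not q4, not (q4 and q1).
        not (q4 and q1): β-rule — branch into not q4  //  not q1.
          branch 2.1.1 (add not q4):
            × closes — contains both q4 and not q4.
          branch 2.1.2 (add not q1):
            ○ open, literals {q1=F, q2=F, q4=T}.
      branch 2.2 (add not not q2):
        not not q2: drop double negation, giving q2.
        × closes — contains both q2 and not q2.
2 branches closed, 4 open.
Each open branch fixes some atoms; the unmentioned ones are free. Counting distinct full assignments: branch {q2=F, q4=T} (q1, q3) contributes 4 new; branch {q2=F, q3=T} (q1, q4) contributes 2 new; branch {q1=F, q2=F} (q3, q4) contributes 1 new; branch {q1=F, q2=F, q4=T} (q3) contributes 0 new. Total: 7.

7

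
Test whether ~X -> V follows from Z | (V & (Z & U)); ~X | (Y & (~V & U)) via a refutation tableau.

Initial set: {(Z | (V & (Z & U))); (~X | (Y & (~V & U))); ~(~X -> V)}.
~(~X -> V): α-rule — add ~X, ~V.
(Z | (V & (Z & U))): β-rule — branch into Z  //  (V & (Z & U)).
  branch 1 (add Z):
    (~X | (Y & (~V & U))): β-rule — branch into ~X  //  (Y & (~V & U)).
      branch 1.1 (add ~X):
        ○ open, literals {V=0, X=0, Z=1}.
      branch 1.2 (add (Y & (~V & U))):
        (Y & (~V & U)): α-rule — add Y, (~V & U).
        (~V & U): α-rule — add ~V, U.
        ○ open, literals {U=1, V=0, X=0, Y=1, Z=1}.
  branch 2 (add (V & (Z & U))):
    (V & (Z & U)): α-rule — add V, (Z & U).
    × closes — contains both V and ~V.
1 branch closed, 2 open.
An open branch gives a countermodel: V=0, X=0, Z=1 (unmentioned atoms arbitrary); the premises hold there but the conclusion fails.

No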